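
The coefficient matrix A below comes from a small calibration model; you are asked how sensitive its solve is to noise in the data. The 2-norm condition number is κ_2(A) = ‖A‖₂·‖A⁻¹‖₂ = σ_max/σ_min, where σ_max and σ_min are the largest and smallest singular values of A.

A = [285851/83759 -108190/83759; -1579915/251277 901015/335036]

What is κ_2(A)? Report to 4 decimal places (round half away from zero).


56.8500

AᵀA = [860135362/16805997 -477679465/22407996; -477679465/22407996 265932725/29877328]; tr = 1242735409/20684304, det = 23088025/20684304
λ_max, λ_min = (1242735409/20684304 ± √1542481057870958881/427840431964416)/2 = 961/16, 24025/1292769
σ_max=√(961/16)=(31/4), σ_min=√(24025/1292769)=(155/1137) → κ = 56.8500


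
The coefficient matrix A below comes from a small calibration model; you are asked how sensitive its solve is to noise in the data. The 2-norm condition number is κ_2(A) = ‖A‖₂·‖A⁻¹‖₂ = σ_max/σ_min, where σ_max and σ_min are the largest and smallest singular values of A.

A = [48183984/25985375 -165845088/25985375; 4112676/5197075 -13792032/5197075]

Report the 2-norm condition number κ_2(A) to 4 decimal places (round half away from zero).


399.7750

AᵀA = [16239934385424/3995501265625 -55675331607168/3995501265625; -55675331607168/3995501265625 190888147224576/3995501265625]; tr = 331404930576/6392802025, det = 107495424/6392802025
solving λ² − 331404930576/6392802025·λ + 107495424/6392802025 = 0 gives λ = 1296/25, 82944/255712081
κ = σ_max/σ_min = (36/5)/(288/15991) = 399.7750


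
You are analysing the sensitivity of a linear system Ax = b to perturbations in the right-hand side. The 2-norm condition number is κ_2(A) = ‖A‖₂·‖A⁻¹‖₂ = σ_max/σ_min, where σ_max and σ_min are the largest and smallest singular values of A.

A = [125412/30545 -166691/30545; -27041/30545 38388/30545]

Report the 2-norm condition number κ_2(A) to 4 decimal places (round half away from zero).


149.0000

M = AᵀA = [391657/22201 -522144/22201; -522144/22201 696241/22201]. tr(M)=1087898/22201, det(M)=2401/22201
λ_max, λ_min = (1087898/22201 ± √1183308840000/492884401)/2 = 49, 49/22201
κ = σ_max/σ_min = 7/(7/149) = 149.0000


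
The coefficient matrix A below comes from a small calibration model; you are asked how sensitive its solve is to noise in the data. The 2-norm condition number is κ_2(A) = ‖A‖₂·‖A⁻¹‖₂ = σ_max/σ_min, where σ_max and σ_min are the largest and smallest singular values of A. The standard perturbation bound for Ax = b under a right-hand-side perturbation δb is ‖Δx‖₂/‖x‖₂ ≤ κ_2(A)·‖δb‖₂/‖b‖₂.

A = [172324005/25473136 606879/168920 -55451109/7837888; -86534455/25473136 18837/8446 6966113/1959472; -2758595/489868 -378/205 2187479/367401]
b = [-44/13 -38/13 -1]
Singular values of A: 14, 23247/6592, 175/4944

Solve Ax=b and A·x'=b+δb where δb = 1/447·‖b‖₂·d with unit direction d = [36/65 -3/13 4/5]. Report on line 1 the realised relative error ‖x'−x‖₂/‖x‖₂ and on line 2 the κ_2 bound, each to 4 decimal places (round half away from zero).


largest singular value 14, smallest 175/4944
condition number: 14 ÷ (175/4944) = 395.5200
perturbation bound = 395.5200·1/447 = 0.8848
solve Ax = b  →  x = [-40.7922 -1.1223 -39.0973]
‖b‖₂ = 4.5826 and ‖x‖₂ = 56.5143
δb = ε·‖b‖·d = [0.0057 -0.0024 0.0082]; solving A·Δx = δb gives ‖Δx‖ = 0.2896
relative error = 0.0051
so the bound overstates the realised error by a factor of ≈ 172.6540 (computed from the unrounded values)

0.0051
0.8848


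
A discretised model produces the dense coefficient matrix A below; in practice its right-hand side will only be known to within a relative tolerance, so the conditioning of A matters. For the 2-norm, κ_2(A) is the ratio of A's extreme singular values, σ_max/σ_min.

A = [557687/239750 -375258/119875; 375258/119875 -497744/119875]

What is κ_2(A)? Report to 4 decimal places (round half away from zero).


form AᵀA = [34971562249/2299202500 -11656826883/574800625; -11656826883/574800625 15542706244/574800625] with trace 3885695489/91968100 and determinant 456976/22992025
λ_max, λ_min = (3885695489/91968100 ± √15097956997803499521/8458131417610000)/2 = 169/4, 10816/22992025
κ = σ_max/σ_min = (13/2)/(104/4795) = 299.6875

299.6875


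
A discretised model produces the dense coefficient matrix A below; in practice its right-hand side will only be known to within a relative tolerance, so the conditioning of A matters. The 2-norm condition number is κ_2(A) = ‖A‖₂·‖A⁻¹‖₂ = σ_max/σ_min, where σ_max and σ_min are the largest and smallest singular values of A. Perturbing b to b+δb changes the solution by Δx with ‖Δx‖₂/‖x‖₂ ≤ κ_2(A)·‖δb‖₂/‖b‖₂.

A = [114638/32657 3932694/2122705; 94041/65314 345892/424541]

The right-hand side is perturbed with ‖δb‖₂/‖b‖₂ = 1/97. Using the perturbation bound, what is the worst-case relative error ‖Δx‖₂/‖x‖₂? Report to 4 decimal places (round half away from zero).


AᵀA = [61411193857/4265918596 40935096054/5332398245; 40935096054/5332398245 109213692244/26661991225]; tr = 6823995209/369024100, det = 3418801/92256025
λ_max, λ_min = (6823995209/369024100 ± √46546724693061288081/136178786380810000)/2 = 1849/100, 7396/3690241
κ = σ_max/σ_min = (43/10)/(86/1921) = 96.0500
worst-case relative error ≤ 96.0500 × 1/97 = 0.9902

0.9902


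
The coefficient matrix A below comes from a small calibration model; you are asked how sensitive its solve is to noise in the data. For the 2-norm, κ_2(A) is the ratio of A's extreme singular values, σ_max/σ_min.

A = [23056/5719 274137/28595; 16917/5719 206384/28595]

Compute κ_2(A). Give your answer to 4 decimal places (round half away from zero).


form AᵀA = [817764025/32706961 1962380160/32706961; 1962380160/32706961 4709818009/32706961] with trace 5527582034/32706961 and determinant 17850625/32706961
char-poly roots: 169 and 105625/32706961
σ_max=√169=13, σ_min=√(105625/32706961)=(325/5719) → κ = 228.7600

228.7600


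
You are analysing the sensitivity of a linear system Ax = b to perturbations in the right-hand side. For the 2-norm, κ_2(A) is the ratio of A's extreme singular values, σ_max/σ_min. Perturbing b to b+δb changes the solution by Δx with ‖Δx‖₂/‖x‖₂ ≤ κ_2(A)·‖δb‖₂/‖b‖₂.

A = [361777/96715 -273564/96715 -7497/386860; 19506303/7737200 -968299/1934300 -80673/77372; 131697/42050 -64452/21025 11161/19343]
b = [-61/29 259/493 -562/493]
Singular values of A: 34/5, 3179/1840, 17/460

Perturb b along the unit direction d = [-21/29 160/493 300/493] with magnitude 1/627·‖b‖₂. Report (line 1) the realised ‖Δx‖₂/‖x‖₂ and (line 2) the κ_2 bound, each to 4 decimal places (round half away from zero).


from the listed singular values, σ₁ = 34/5, σ_n = 17/460
condition number: (34/5) ÷ (17/460) = 184.0000
bound on ‖Δx‖/‖x‖: κ·ε = 184.0000·1/627 = 0.2935
solve Ax = b  →  x = [11.2129 15.4408 19.1951]
2-norm of b is 2.4495; of x, 27.0666
δb = ε·‖b‖·d = [-0.0028 0.0013 0.0024]; solving A·Δx = δb gives ‖Δx‖ = 0.1057
relative error = 0.0039
realised/bound (from unrounded values) ≈ 0.0133

0.0039
0.2935


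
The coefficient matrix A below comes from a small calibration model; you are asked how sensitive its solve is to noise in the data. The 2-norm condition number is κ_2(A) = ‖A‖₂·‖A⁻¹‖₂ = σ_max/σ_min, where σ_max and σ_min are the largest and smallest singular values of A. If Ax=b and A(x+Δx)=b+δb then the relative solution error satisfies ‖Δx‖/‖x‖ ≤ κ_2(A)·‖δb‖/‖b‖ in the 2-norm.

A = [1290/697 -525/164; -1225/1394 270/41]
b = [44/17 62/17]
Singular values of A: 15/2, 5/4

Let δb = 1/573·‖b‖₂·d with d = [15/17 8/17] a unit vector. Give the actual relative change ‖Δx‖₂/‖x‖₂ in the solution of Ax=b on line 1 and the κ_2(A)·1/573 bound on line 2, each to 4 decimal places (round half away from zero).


largest singular value 15/2, smallest 5/4
condition number: (15/2) ÷ (5/4) = 6.0000
worst-case relative error ≤ 6.0000 × 1/573 = 0.0105
solve Ax = b  →  x = [3.0634 0.9626]
2-norm of b is 4.4721; of x, 3.2111
re-solving with b+δb shifts x by Δx of norm 0.0062
realised ‖Δx‖/‖x‖ = 0.0019
realised/bound (from unrounded values) ≈ 0.1857

0.0019
0.0105


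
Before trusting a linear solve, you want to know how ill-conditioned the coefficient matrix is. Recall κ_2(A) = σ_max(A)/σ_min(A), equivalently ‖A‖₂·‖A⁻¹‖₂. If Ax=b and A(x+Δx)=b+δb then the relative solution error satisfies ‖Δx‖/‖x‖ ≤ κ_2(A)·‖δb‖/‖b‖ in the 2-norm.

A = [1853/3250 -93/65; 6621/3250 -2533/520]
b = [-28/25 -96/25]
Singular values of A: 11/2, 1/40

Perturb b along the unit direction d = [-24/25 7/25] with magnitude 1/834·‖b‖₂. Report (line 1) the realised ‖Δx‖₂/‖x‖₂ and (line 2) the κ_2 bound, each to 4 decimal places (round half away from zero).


0.2638
0.2638

from the listed singular values, σ₁ = 11/2, σ_n = 1/40
κ_2(A) = (11/2) / (1/40) = 220.0000
κ_2(A)·‖δb‖/‖b‖ = 0.2638
solve Ax = b  →  x = [-0.2797 0.6713]
‖b‖ = 4.0000, ‖x‖ = 0.7273
re-solving with b+δb shifts x by Δx of norm 0.1918
dividing the unrounded norms, ‖Δx‖/‖x‖ = 0.2638
tightness: 0.2638 against a bound of 0.2638; the bound is attained (ratio 1)


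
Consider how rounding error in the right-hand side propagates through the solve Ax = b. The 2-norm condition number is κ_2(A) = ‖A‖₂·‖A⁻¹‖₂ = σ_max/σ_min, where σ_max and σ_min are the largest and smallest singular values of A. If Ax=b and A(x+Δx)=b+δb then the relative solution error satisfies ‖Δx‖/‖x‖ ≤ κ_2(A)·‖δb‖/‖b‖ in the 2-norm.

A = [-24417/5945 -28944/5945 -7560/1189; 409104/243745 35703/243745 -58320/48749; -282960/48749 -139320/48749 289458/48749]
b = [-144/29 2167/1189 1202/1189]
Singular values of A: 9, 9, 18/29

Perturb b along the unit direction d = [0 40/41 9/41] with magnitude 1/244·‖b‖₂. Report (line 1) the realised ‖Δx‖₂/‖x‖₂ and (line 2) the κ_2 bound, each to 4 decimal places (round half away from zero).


0.0109
0.0594

σ_max = 9, σ_min = 18/29
κ_2(A) = 9 / (18/29) = 14.5000
bound on ‖Δx‖/‖x‖: κ·ε = 14.5000·1/244 = 0.0594
solve Ax = b  →  x = [2.0943 -2.2369 1.1409]
‖b‖ = 5.3852, ‖x‖ = 3.2698
re-solving with b+δb shifts x by Δx of norm 0.0356
dividing the unrounded norms, ‖Δx‖/‖x‖ = 0.0109
realised/bound (from unrounded values) ≈ 0.1830


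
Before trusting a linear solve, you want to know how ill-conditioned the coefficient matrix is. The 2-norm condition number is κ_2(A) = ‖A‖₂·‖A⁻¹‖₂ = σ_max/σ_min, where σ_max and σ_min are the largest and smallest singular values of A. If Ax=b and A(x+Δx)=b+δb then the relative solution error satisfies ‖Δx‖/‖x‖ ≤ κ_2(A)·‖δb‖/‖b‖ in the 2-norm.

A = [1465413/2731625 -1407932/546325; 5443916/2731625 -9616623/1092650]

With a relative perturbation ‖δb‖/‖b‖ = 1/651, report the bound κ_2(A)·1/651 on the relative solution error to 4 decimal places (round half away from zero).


0.3275

form AᵀA = [50853850681/11938840225 -45182793222/2387768045; -45182793222/2387768045 160653644785/1910214436] with trace 2510265629/28408900 and determinant 4879681/28408900
solving λ² − 2510265629/28408900·λ + 4879681/28408900 = 0 gives λ = 2209/25, 2209/1136356
κ_2(A) = √(λ_max/λ_min) = √((2209/25) / (2209/1136356)) = 213.2000
bound on ‖Δx‖/‖x‖: κ·ε = 213.2000·1/651 = 0.3275


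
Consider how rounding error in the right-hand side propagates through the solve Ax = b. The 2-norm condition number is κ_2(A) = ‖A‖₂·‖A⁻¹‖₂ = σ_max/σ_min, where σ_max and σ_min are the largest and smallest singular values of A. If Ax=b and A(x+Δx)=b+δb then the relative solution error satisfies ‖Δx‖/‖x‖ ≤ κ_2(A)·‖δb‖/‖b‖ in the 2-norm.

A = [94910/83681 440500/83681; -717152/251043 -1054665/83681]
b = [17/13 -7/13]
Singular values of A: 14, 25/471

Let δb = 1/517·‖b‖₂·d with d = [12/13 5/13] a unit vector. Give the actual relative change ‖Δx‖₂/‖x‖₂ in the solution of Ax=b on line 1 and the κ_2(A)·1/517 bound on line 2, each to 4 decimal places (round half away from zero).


σ_max = 14, σ_min = 25/471
κ = σ_max/σ_min = 14/(25/471) = 263.7600
bound on ‖Δx‖/‖x‖: κ·ε = 263.7600·1/517 = 0.5102
solve Ax = b  →  x = [-18.3648 4.2053]
‖b‖ = 1.4142, ‖x‖ = 18.8401
with δb = [0.0025 0.0011], A·Δx = δb → ‖Δx‖ = 0.0515
dividing the unrounded norms, ‖Δx‖/‖x‖ = 0.0027
tightness: 0.0027 against a bound of 0.5102 (unrounded ratio ≈ 0.0054)

0.0027
0.5102


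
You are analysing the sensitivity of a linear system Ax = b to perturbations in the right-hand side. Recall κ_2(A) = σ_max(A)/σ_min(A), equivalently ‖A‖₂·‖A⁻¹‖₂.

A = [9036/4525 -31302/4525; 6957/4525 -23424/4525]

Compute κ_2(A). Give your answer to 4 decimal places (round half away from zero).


AᵀA = [26009829/4095125 -89161128/4095125; -89161128/4095125 305699796/4095125]; tr = 2653677/32761, det = 2916/32761
eigenvalues of AᵀA: λ = (tr ± √(tr²−4·det))/2 = 81, 36/32761
σ_max=√81=9, σ_min=√(36/32761)=(6/181) → κ = 271.5000

271.5000


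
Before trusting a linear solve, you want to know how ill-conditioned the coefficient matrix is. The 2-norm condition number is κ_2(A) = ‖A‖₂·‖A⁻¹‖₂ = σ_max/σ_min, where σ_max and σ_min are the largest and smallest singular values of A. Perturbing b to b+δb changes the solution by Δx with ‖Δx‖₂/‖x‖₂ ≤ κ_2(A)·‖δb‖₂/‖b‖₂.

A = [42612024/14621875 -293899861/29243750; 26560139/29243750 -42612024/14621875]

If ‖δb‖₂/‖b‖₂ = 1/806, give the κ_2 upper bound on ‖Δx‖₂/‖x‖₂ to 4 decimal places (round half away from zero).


AᵀA = [12749726945929/1368315062500 -10924359368832/342078765625; -10924359368832/342078765625 149824426645321/1368315062500]; tr = 130059322873/1094652050, det = 141158161/350288656
eigenvalues of AᵀA: λ = (tr ± √(tr²−4·det))/2 = 11881/100, 297025/87572164
κ = σ_max/σ_min = (109/10)/(545/9358) = 187.1600
κ_2(A)·‖δb‖/‖b‖ = 0.2322

0.2322


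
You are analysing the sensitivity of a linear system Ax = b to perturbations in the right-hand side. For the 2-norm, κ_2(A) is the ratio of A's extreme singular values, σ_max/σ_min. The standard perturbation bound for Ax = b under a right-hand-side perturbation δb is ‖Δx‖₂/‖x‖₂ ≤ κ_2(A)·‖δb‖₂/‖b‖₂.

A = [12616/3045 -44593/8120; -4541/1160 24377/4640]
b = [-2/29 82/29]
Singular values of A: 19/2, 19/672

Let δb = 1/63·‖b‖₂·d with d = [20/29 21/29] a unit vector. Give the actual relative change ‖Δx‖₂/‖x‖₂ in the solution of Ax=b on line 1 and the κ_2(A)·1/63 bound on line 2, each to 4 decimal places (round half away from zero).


σ_max = 19/2, σ_min = 19/672
κ_2(A) = (19/2) / (19/672) = 336.0000
perturbation bound = 336.0000·1/63 = 5.3333
solve Ax = b  →  x = [56.4632 42.6105]
2-norm of b is 2.8284; of x, 70.7372
with δb = [0.0310 0.0325], A·Δx = δb → ‖Δx‖ = 1.5879
relative error = 0.0224
tightness: 0.0224 against a bound of 5.3333 (unrounded ratio ≈ 0.0042)

0.0224
5.3333


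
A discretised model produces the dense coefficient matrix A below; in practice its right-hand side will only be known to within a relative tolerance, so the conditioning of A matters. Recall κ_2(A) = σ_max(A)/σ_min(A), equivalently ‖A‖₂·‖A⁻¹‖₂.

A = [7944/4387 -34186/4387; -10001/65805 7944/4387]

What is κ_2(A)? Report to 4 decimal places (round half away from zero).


AᵀA = [8506321/2576025 -823528/57245; -823528/57245 732772/11449]; tr = 173380021/2576025, det = 11303044/2576025
λ_max, λ_min = (173380021/2576025 ± √29944163986280041/6635904800625)/2 = 1681/25, 6724/103041
so κ_2 = √((1681/25) / (6724/103041)) = 32.1000

32.1000


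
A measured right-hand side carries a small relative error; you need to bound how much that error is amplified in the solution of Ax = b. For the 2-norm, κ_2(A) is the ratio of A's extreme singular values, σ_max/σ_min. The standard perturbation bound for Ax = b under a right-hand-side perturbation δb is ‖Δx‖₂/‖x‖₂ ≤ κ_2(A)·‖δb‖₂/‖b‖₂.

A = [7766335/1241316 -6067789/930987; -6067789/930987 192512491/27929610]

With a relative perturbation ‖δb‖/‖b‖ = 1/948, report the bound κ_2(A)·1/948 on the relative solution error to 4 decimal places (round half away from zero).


AᵀA = [1345936560721/16489641744 -5299467353453/61836156540; -5299467353453/61836156540 83468865879541/927542348100]; tr = 757088216029/4411616400, det = 294499921/705858624
eigenvalues of AᵀA: λ = (tr ± √(tr²−4·det))/2 = 17161/100, 429025/176464656
κ = σ_max/σ_min = (131/10)/(655/13284) = 265.6800
κ_2(A)·‖δb‖/‖b‖ = 0.2803

0.2803


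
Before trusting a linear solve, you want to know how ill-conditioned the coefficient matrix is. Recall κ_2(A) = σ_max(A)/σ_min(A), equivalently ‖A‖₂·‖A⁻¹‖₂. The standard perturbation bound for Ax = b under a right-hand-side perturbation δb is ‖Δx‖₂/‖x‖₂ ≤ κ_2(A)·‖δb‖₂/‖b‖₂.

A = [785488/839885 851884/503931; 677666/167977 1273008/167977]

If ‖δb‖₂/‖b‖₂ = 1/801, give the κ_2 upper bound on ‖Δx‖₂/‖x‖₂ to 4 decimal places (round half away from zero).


0.3610

form AᵀA = [7196770724/419635225 8095929952/251781135; 8095929952/251781135 9108061072/151068681] with trace 1012015444/13068225 and determinant 937024/13068225
eigenvalues of AᵀA: λ = (tr ± √(tr²−4·det))/2 = 1936/25, 484/522729
κ = σ_max/σ_min = (44/5)/(22/723) = 289.2000
κ_2(A)·‖δb‖/‖b‖ = 0.3610


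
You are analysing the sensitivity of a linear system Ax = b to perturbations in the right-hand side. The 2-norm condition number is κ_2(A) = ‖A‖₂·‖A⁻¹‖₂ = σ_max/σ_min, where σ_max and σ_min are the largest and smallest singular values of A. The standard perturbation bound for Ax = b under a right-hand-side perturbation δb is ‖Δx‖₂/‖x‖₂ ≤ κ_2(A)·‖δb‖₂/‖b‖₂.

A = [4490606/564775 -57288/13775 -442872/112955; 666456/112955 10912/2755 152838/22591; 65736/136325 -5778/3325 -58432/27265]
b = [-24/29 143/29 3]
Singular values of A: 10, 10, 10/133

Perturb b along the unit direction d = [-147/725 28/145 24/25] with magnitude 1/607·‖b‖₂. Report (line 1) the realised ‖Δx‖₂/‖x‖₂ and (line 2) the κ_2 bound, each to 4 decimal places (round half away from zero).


σ_max = 10, σ_min = 10/133
κ_2(A) = 10 / (10/133) = 133.0000
worst-case relative error ≤ 133.0000 × 1/607 = 0.2191
solve Ax = b  →  x = [-6.7668 -42.3800 31.4415]
‖b‖₂ = 5.8310 and ‖x‖₂ = 53.2017
with δb = [-0.0019 0.0019 0.0092], A·Δx = δb → ‖Δx‖ = 0.1278
realised ‖Δx‖/‖x‖ = 0.0024
so the bound overstates the realised error by a factor of ≈ 91.2401 (computed from the unrounded values)

0.0024
0.2191


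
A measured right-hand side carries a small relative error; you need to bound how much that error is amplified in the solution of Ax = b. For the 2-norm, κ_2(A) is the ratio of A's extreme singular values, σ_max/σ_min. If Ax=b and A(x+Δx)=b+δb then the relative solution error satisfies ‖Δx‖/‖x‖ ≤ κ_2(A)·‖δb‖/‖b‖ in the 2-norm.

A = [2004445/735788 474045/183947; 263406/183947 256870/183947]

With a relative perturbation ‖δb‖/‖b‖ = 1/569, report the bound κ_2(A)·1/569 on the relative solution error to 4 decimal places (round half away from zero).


AᵀA = [5127923291401/541383980944 1220841526905/135345995236; 1220841526905/135345995236 290700858925/33836498809]; tr = 11627986961/643738384, det = 2088025/160934596
char-poly roots: 289/16 and 28900/40233649
κ = σ_max/σ_min = (17/4)/(170/6343) = 158.5750
κ_2(A)·‖δb‖/‖b‖ = 0.2787

0.2787


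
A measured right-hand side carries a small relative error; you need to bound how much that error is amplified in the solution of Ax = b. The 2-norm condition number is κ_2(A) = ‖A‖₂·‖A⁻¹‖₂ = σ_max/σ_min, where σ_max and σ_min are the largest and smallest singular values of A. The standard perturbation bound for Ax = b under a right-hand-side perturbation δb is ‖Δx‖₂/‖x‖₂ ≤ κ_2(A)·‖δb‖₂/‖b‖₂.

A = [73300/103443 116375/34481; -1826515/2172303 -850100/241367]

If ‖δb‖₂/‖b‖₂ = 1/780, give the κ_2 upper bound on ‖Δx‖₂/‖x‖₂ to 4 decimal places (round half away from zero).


M = AᵀA = [6784306225/5611058649 3337304000/623450961; 3337304000/623450961 1648375625/69272329]. tr(M)=83463850/3337929, det(M)=390625/3337929
λ_max, λ_min = (83463850/3337929 ± √6960998742760000/11141770009041)/2 = 25, 15625/3337929
σ_max=√25=5, σ_min=√(15625/3337929)=(125/1827) → κ = 73.0800
worst-case relative error ≤ 73.0800 × 1/780 = 0.0937

0.0937


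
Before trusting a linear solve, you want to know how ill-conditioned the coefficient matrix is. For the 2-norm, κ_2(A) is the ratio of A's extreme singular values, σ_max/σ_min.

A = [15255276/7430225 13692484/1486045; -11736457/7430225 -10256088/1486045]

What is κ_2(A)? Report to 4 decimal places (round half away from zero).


362.4500

form AᵀA = [14818714749961/2208329742025 13170110333832/441665948405; 13170110333832/441665948405 11706858366160/88333189681] with trace 182920983881/1313700025 and determinant 193877776/1313700025
eigenvalues of AᵀA: λ = (tr ± √(tr²−4·det))/2 = 3481/25, 55696/52548001
so κ_2 = √((3481/25) / (55696/52548001)) = 362.4500


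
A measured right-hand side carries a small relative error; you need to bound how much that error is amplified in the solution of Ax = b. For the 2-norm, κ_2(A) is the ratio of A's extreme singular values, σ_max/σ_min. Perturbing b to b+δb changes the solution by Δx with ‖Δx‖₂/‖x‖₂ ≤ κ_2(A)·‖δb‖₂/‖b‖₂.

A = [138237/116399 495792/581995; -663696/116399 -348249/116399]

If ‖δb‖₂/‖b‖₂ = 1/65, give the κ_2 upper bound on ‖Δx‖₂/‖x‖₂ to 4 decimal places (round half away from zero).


AᵀA = [273409785/8059921 728253504/40299605; 728253504/40299605 1949877369/201498025]; tr = 30398346/697225, det = 1185921/697225
solving λ² − 30398346/697225·λ + 1185921/697225 = 0 gives λ = 1089/25, 1089/27889
κ_2(A) = √(λ_max/λ_min) = √((1089/25) / (1089/27889)) = 33.4000
κ_2(A)·‖δb‖/‖b‖ = 0.5138

0.5138


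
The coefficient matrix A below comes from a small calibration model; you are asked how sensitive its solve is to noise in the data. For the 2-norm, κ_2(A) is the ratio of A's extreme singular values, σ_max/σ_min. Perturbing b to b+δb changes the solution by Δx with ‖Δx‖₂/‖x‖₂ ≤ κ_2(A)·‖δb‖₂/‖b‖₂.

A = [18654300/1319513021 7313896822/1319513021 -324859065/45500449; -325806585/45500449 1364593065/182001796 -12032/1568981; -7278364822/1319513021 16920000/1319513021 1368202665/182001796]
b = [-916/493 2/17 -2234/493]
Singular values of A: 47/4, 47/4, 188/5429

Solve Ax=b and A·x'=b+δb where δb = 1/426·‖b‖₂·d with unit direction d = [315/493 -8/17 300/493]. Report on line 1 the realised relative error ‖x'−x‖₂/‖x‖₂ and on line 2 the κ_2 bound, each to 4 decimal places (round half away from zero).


0.0029
0.7965

from the listed singular values, σ₁ = 47/4, σ_n = 188/5429
condition number: (47/4) ÷ (188/5429) = 339.3125
κ_2(A)·‖δb‖/‖b‖ = 0.7965
solve Ax = b  →  x = [-73.6296 -70.3585 -54.5081]
‖b‖ = 4.8990, ‖x‖ = 115.5109
re-solving with b+δb shifts x by Δx of norm 0.3321
realised ‖Δx‖/‖x‖ = 0.0029
tightness: 0.0029 against a bound of 0.7965 (unrounded ratio ≈ 0.0036)


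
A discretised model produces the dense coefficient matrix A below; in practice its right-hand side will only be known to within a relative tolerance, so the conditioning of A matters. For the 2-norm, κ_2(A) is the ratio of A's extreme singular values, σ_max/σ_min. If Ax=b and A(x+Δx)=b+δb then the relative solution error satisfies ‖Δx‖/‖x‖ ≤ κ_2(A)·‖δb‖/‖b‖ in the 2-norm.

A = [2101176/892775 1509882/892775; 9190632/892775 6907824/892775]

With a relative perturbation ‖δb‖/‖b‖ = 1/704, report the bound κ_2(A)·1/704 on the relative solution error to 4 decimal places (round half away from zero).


0.3093

form AᵀA = [2114994816/18966025 317238768/3793205; 317238768/3793205 1189715076/18966025] with trace 3304709892/18966025 and determinant 303595776/474150625
solving λ² − 3304709892/18966025·λ + 303595776/474150625 = 0 gives λ = 4356/25, 69696/18966025
so κ_2 = √((4356/25) / (69696/18966025)) = 217.7500
κ_2(A)·‖δb‖/‖b‖ = 0.3093


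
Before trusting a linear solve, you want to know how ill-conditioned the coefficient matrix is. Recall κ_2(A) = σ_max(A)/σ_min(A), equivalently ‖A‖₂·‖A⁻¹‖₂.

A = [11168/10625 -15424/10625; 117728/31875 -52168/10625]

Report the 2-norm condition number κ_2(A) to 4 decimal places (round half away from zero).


204.0000

M = AᵀA = [4794368/325125 -2130688/108375; -2130688/108375 947008/36125]. tr(M)=2663488/65025, det(M)=65536/1625625
eigenvalues of AᵀA: λ = (tr ± √(tr²−4·det))/2 = 1024/25, 64/65025
σ_max=√(1024/25)=(32/5), σ_min=√(64/65025)=(8/255) → κ = 204.0000


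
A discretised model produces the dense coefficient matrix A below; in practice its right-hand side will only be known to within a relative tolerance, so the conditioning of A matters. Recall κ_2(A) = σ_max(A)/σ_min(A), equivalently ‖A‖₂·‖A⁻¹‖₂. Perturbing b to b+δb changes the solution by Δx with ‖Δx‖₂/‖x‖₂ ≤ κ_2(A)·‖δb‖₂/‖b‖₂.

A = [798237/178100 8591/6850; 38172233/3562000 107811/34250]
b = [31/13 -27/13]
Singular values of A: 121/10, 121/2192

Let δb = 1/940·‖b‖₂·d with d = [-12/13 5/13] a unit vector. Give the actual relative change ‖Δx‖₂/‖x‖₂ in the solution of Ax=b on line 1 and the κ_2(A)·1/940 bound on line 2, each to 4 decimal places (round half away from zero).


σ_max = 121/10, σ_min = 121/2192
κ_2(A) = (121/10) / (121/2192) = 219.2000
κ_2(A)·‖δb‖/‖b‖ = 0.2332
solve Ax = b  →  x = [15.1379 -52.1964]
2-norm of b is 3.1623; of x, 54.3472
Δx = A⁻¹·δb where δb = 1/940·3.1623·d; ‖Δx‖ = 0.0609
relative error = 0.0011
tightness: 0.0011 against a bound of 0.2332 (unrounded ratio ≈ 0.0048)

0.0011
0.2332


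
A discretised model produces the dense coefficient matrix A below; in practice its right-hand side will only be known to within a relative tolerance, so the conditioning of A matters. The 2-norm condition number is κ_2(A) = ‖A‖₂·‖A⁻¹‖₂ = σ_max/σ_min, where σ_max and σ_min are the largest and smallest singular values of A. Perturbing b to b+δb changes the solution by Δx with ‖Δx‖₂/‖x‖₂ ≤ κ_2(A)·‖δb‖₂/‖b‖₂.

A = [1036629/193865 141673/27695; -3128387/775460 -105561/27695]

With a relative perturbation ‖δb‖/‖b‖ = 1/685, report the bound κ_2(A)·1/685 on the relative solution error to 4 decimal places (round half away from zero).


M = AᵀA = [1079216006401/24053528464 36707400855/859054588; 36707400855/859054588 1248574546/30680521]. tr(M)=2447203865/28601104, det(M)=1874161/28601104
solving λ² − 2447203865/28601104·λ + 1874161/28601104 = 0 gives λ = 1369/16, 1369/1787569
σ_max=√(1369/16)=(37/4), σ_min=√(1369/1787569)=(37/1337) → κ = 334.2500
worst-case relative error ≤ 334.2500 × 1/685 = 0.4880

0.4880


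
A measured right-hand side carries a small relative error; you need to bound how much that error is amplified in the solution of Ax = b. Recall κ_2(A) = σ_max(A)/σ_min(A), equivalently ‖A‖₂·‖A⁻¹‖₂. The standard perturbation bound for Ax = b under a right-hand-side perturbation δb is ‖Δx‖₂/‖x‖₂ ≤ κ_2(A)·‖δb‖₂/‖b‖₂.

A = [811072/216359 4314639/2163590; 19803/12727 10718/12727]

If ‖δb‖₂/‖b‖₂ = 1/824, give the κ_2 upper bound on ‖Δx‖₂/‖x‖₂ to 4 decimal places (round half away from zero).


0.4752

form AᵀA = [4563146065/276989449 12168287586/1384947245; 12168287586/1384947245 129798889609/27698944900] with trace 2028074381/95844100 and determinant 279841/95844100
solving λ² − 2028074381/95844100·λ + 279841/95844100 = 0 gives λ = 529/25, 529/3833764
κ_2(A) = √(λ_max/λ_min) = √((529/25) / (529/3833764)) = 391.6000
κ_2(A)·‖δb‖/‖b‖ = 0.4752


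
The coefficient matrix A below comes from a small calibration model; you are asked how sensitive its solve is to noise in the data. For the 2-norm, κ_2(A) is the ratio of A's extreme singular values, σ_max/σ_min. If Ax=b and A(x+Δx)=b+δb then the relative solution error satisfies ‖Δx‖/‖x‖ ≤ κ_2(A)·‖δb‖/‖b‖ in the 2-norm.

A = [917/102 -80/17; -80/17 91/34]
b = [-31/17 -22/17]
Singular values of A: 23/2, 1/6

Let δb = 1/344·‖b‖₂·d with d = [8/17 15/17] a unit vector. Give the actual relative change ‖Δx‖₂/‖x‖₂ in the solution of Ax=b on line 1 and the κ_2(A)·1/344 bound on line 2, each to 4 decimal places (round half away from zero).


0.0033
0.2006

from the listed singular values, σ₁ = 23/2, σ_n = 1/6
κ = σ_max/σ_min = (23/2)/(1/6) = 69.0000
bound on ‖Δx‖/‖x‖: κ·ε = 69.0000·1/344 = 0.2006
solve Ax = b  →  x = [-5.7238 -10.5473]
‖b‖₂ = 2.2361 and ‖x‖₂ = 12.0003
Δx = A⁻¹·δb where δb = 1/344·2.2361·d; ‖Δx‖ = 0.0390
realised ‖Δx‖/‖x‖ = 0.0033
tightness: 0.0033 against a bound of 0.2006 (unrounded ratio ≈ 0.0162)


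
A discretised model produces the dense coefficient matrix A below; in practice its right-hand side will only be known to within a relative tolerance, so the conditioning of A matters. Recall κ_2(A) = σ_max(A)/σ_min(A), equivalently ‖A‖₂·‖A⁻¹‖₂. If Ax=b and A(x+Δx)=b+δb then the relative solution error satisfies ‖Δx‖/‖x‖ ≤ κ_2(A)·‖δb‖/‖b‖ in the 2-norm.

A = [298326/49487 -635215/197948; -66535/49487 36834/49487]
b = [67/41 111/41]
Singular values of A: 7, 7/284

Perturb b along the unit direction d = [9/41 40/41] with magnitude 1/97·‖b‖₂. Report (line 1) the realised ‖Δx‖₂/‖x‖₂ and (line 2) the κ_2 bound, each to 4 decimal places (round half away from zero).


0.0109
2.9278

from the listed singular values, σ₁ = 7, σ_n = 7/284
κ_2(A) = 7 / (7/284) = 284.0000
perturbation bound = 284.0000·1/97 = 2.9278
solve Ax = b  →  x = [57.4034 107.3277]
‖b‖ = 3.1623, ‖x‖ = 121.7144
Δx = A⁻¹·δb where δb = 1/97·3.1623·d; ‖Δx‖ = 1.3227
relative error = 0.0109
tightness: 0.0109 against a bound of 2.9278 (unrounded ratio ≈ 0.0037)


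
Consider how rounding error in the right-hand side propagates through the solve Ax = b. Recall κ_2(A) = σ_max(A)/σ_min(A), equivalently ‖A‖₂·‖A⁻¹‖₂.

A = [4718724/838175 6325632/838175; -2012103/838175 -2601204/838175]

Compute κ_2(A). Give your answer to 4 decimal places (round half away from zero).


161.1875

form AᵀA = [31141910853/831405125 41518108764/831405125; 41518108764/831405125 55360807632/831405125] with trace 17300543697/166281025 and determinant 1731891456/4157025625
char-poly roots: 2601/25 and 665856/166281025
σ_max=√(2601/25)=(51/5), σ_min=√(665856/166281025)=(816/12895) → κ = 161.1875


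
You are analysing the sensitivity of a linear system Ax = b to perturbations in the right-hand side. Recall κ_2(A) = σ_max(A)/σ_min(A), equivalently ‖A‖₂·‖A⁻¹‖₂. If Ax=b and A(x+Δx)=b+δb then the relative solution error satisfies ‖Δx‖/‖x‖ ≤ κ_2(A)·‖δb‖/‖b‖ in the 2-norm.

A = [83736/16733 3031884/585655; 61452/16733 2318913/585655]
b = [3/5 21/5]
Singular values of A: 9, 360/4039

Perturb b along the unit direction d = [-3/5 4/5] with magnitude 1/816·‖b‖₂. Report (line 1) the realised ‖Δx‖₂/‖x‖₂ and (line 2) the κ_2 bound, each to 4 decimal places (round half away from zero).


0.0017
0.1237

largest singular value 9, smallest 360/4039
κ_2(A) = 9 / (360/4039) = 100.9750
bound on ‖Δx‖/‖x‖: κ·ε = 100.9750·1/816 = 0.1237
solve Ax = b  →  x = [-24.1434 23.4540]
2-norm of b is 4.2426; of x, 33.6600
re-solving with b+δb shifts x by Δx of norm 0.0583
dividing the unrounded norms, ‖Δx‖/‖x‖ = 0.0017
realised/bound (from unrounded values) ≈ 0.0140


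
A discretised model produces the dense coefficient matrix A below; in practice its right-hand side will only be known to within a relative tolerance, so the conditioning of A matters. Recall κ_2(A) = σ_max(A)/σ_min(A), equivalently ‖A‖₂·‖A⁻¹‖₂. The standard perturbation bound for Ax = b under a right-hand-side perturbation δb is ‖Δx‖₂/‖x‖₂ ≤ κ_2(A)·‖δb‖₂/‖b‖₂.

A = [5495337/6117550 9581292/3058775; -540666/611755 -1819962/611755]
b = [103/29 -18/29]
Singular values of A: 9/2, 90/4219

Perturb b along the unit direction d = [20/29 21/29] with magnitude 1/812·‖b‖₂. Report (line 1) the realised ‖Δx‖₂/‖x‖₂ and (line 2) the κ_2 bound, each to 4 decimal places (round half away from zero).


from the listed singular values, σ₁ = 9/2, σ_n = 90/4219
κ_2(A) = (9/2) / (90/4219) = 210.9500
κ_2(A)·‖δb‖/‖b‖ = 0.2598
solve Ax = b  →  x = [-89.8187 26.8916]
‖b‖₂ = 3.6056 and ‖x‖₂ = 93.7579
re-solving with b+δb shifts x by Δx of norm 0.2082
realised ‖Δx‖/‖x‖ = 0.0022
tightness: 0.0022 against a bound of 0.2598 (unrounded ratio ≈ 0.0085)

0.0022
0.2598


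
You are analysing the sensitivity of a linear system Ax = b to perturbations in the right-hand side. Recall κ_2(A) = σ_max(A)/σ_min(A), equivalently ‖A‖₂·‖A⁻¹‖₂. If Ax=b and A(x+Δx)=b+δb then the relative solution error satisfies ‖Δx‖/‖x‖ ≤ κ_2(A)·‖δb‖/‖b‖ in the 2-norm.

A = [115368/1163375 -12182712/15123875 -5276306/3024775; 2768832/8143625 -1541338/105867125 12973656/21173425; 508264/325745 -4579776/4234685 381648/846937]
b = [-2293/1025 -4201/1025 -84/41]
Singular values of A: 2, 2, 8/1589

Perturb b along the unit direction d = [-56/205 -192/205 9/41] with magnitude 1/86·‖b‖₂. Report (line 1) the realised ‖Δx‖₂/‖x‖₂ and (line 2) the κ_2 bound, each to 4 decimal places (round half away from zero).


0.0148
4.6192

largest singular value 2, smallest 8/1589
condition number: 2 ÷ (8/1589) = 397.2500
κ_2(A)·‖δb‖/‖b‖ = 4.6192
solve Ax = b  →  x = [-477.9000 -585.6846 244.5769]
2-norm of b is 5.0990; of x, 794.5016
δb = ε·‖b‖·d = [-0.0162 -0.0555 0.0130]; solving A·Δx = δb gives ‖Δx‖ = 11.7767
realised ‖Δx‖/‖x‖ = 0.0148
so the bound overstates the realised error by a factor of ≈ 311.6292 (computed from the unrounded values)


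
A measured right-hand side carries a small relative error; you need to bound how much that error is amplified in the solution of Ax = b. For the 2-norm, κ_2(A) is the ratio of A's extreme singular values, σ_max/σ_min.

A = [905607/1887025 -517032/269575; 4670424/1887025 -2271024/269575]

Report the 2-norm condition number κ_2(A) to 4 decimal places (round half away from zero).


115.0625

AᵀA = [538560009/84732025 -263530584/12104575; -263530584/12104575 129086784/1729225]; tr = 274552497/3389281, det = 1679616/3389281
solving λ² − 274552497/3389281·λ + 1679616/3389281 = 0 gives λ = 81, 20736/3389281
κ = σ_max/σ_min = 9/(144/1841) = 115.0625


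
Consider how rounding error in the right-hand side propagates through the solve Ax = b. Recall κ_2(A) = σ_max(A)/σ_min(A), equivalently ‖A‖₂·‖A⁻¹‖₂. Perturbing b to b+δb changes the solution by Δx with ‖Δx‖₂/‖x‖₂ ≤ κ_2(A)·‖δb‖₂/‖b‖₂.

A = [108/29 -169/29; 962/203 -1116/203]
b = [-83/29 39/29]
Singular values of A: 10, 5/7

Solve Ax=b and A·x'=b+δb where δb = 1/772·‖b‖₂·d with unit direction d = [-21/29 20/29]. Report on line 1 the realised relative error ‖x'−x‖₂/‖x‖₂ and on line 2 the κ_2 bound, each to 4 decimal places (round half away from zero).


σ_max = 10, σ_min = 5/7
κ_2(A) = 10 / (5/7) = 14.0000
worst-case relative error ≤ 14.0000 × 1/772 = 0.0181
solve Ax = b  →  x = [3.3000 2.6000]
‖b‖₂ = 3.1623 and ‖x‖₂ = 4.2012
Δx = A⁻¹·δb where δb = 1/772·3.1623·d; ‖Δx‖ = 0.0057
relative error = 0.0014
realised/bound (from unrounded values) ≈ 0.0753

0.0014
0.0181


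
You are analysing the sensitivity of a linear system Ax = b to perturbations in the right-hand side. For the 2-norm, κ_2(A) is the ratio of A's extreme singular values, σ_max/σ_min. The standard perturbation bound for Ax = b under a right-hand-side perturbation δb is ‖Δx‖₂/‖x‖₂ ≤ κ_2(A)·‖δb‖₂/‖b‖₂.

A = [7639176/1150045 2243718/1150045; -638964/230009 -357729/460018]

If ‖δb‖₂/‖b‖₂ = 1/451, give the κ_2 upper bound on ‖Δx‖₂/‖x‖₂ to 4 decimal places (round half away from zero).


0.4904

M = AᵀA = [405703460304/7826056225 118327550922/7826056225; 118327550922/7826056225 138084809409/31304224900]. tr(M)=70435946025/1252168996, det(M)=20250000/313042249
eigenvalues of AᵀA: λ = (tr ± √(tr²−4·det))/2 = 225/4, 360000/313042249
κ = σ_max/σ_min = (15/2)/(600/17693) = 221.1625
bound on ‖Δx‖/‖x‖: κ·ε = 221.1625·1/451 = 0.4904


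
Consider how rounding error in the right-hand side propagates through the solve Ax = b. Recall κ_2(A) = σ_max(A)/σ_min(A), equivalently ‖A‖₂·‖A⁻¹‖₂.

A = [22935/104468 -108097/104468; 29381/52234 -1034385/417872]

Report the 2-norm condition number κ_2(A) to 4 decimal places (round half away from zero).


196.0000

AᵀA = [23544301/64577296 -209169675/129154592; -209169675/129154592 7437347401/1033236736]; tr = 4648457/614656, det = 14641/9834496
solving λ² − 4648457/614656·λ + 14641/9834496 = 0 gives λ = 121/16, 121/614656
κ = σ_max/σ_min = (11/4)/(11/784) = 196.0000


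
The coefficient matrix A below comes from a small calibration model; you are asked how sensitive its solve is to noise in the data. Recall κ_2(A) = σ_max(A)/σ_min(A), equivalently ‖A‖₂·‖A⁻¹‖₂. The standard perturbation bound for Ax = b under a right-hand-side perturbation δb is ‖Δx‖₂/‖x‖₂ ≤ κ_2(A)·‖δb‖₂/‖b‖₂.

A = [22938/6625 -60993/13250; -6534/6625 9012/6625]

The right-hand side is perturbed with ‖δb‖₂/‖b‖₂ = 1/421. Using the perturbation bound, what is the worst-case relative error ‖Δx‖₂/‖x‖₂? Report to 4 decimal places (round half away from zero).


M = AᵀA = [910152/70225 -1213461/70225; -1213461/70225 6472017/280900]. tr(M)=404505/11236, det(M)=81/2809
eigenvalues of AᵀA: λ = (tr ± √(tr²−4·det))/2 = 36, 9/11236
so κ_2 = √(36 / (9/11236)) = 212.0000
κ_2(A)·‖δb‖/‖b‖ = 0.5036

0.5036


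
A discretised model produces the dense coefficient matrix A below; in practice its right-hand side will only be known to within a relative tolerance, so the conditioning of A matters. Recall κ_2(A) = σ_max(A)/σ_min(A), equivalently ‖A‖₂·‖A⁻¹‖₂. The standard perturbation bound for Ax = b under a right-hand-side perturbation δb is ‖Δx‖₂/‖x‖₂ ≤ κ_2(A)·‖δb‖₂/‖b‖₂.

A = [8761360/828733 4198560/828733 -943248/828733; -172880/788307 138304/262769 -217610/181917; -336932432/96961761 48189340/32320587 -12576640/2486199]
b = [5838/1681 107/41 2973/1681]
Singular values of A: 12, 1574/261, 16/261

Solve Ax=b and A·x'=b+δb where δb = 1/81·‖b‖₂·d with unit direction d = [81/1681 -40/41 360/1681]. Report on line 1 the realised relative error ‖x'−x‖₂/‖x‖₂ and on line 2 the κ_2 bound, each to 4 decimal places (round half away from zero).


from the listed singular values, σ₁ = 12, σ_n = 16/261
κ_2(A) = 12 / (16/261) = 195.7500
perturbation bound = 195.7500·1/81 = 2.4167
solve Ax = b  →  x = [11.2126 -26.2602 -15.7919]
‖b‖ = 4.6904, ‖x‖ = 32.6298
re-solving with b+δb shifts x by Δx of norm 0.9446
relative error = 0.0289
realised/bound (from unrounded values) ≈ 0.0120

0.0289
2.4167
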